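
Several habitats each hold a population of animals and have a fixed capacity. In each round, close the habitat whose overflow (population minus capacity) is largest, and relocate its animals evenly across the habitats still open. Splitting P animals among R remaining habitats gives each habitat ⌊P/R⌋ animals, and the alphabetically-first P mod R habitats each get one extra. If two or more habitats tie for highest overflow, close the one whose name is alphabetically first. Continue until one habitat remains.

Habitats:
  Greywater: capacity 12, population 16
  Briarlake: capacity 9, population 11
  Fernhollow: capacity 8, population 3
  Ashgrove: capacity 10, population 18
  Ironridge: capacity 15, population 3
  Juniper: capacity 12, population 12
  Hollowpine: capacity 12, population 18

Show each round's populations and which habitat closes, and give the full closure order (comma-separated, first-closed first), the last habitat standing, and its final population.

Closure order: Ashgrove, Hollowpine, Greywater, Briarlake, Juniper, Fernhollow
Last habitat: Ironridge with 81 animals

Round 1: Ashgrove=18 Briarlake=11 Fernhollow=3 Greywater=16 Hollowpine=18 Ironridge=3 Juniper=12 → close Ashgrove (overflow 8)
  18÷6 = 3 each, +1 to first 0
Round 2: Briarlake=14 Fernhollow=6 Greywater=19 Hollowpine=21 Ironridge=6 Juniper=15 → close Hollowpine (overflow 9)
  21÷5 = 4 each, +1 to first 1
Round 3: Briarlake=19 Fernhollow=10 Greywater=23 Ironridge=10 Juniper=19 → close Greywater (overflow 11)
  23÷4 = 5 each, +1 to first 3
Round 4: Briarlake=25 Fernhollow=16 Ironridge=16 Juniper=24 → close Briarlake (overflow 16)
  25÷3 = 8 each, +1 to first 1
Round 5: Fernhollow=25 Ironridge=24 Juniper=32 → close Juniper (overflow 20)
  32÷2 = 16 each, +1 to first 0
Round 6: Fernhollow=41 Ironridge=40 → close Fernhollow (overflow 33)
  41÷1 = 41 each, +1 to first 0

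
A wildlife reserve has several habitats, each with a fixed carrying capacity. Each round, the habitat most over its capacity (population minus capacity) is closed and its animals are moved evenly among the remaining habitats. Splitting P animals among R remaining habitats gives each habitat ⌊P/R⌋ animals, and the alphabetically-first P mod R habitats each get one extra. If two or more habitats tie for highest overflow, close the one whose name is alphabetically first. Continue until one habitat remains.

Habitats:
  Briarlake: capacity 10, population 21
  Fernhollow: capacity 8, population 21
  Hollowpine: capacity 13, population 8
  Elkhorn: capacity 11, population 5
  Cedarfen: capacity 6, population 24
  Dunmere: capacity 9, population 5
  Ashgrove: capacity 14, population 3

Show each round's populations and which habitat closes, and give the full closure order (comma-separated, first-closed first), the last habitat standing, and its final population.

Closure order: Cedarfen, Fernhollow, Briarlake, Dunmere, Hollowpine, Elkhorn
Last habitat: Ashgrove with 87 animals

Round 1: Ashgrove=3 Briarlake=21 Cedarfen=24 Dunmere=5 Elkhorn=5 Fernhollow=21 Hollowpine=8 → close Cedarfen (overflow 18)
  24÷6 = 4 each, +1 to first 0
Round 2: Ashgrove=7 Briarlake=25 Dunmere=9 Elkhorn=9 Fernhollow=25 Hollowpine=12 → close Fernhollow (overflow 17)
  25÷5 = 5 each, +1 to first 0
Round 3: Ashgrove=12 Briarlake=30 Dunmere=14 Elkhorn=14 Hollowpine=17 → close Briarlake (overflow 20)
  30÷4 = 7 each, +1 to first 2
Round 4: Ashgrove=20 Dunmere=22 Elkhorn=21 Hollowpine=24 → close Dunmere (overflow 13)
  22÷3 = 7 each, +1 to first 1
Round 5: Ashgrove=28 Elkhorn=28 Hollowpine=31 → close Hollowpine (overflow 18)
  31÷2 = 15 each, +1 to first 1
Round 6: Ashgrove=44 Elkhorn=43 → close Elkhorn (overflow 32)
  43÷1 = 43 each, +1 to first 0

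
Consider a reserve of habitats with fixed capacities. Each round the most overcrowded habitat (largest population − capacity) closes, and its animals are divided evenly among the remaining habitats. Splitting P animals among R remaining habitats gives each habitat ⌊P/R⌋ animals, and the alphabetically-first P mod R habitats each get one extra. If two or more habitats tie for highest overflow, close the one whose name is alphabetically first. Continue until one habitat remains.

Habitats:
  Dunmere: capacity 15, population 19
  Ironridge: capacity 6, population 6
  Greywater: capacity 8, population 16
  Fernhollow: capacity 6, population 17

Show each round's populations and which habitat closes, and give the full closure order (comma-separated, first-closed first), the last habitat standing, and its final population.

Closure order: Fernhollow, Greywater, Dunmere
Last habitat: Ironridge with 58 animals

Round 1: Dunmere=19 Fernhollow=17 Greywater=16 Ironridge=6 → close Fernhollow (overflow 11)
  17÷3 = 5 each, +1 to first 2
Round 2: Dunmere=25 Greywater=22 Ironridge=11 → close Greywater (overflow 14)
  22÷2 = 11 each, +1 to first 0
Round 3: Dunmere=36 Ironridge=22 → close Dunmere (overflow 21)
  36÷1 = 36 each, +1 to first 0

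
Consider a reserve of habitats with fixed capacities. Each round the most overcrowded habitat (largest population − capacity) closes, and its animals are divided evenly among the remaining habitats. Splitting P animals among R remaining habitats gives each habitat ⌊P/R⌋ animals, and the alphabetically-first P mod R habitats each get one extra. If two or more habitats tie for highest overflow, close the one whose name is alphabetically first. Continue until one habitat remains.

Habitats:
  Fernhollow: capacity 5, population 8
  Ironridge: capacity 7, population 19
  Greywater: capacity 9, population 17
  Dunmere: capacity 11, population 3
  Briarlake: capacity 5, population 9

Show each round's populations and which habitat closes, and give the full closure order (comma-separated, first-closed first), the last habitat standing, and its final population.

Closure order: Ironridge, Greywater, Briarlake, Fernhollow
Last habitat: Dunmere with 56 animals

Round 1: Briarlake=9 Dunmere=3 Fernhollow=8 Greywater=17 Ironridge=19 → close Ironridge (overflow 12)
  19÷4 = 4 each, +1 to first 3
Round 2: Briarlake=14 Dunmere=8 Fernhollow=13 Greywater=21 → close Greywater (overflow 12)
  21÷3 = 7 each, +1 to first 0
Round 3: Briarlake=21 Dunmere=15 Fernhollow=20 → close Briarlake (overflow 16)
  21÷2 = 10 each, +1 to first 1
Round 4: Dunmere=26 Fernhollow=30 → close Fernhollow (overflow 25)
  30÷1 = 30 each, +1 to first 0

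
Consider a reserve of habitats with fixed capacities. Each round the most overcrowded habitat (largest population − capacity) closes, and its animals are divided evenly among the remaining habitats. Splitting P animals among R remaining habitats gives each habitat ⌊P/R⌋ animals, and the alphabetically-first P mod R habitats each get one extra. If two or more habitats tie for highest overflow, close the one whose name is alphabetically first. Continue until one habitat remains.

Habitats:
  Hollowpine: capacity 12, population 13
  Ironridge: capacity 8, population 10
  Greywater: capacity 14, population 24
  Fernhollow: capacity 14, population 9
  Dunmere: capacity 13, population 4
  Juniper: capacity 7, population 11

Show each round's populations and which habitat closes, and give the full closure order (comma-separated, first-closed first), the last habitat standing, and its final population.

Round 1: Dunmere=4 Fernhollow=9 Greywater=24 Hollowpine=13 Ironridge=10 Juniper=11 → close Greywater (overflow 10)
  24÷5 = 4 each, +1 to first 4
Round 2: Dunmere=9 Fernhollow=14 Hollowpine=18 Ironridge=15 Juniper=15 → close Juniper (overflow 8)
  15÷4 = 3 each, +1 to first 3
Round 3: Dunmere=13 Fernhollow=18 Hollowpine=22 Ironridge=18 → close Hollowpine (overflow 10)
  22÷3 = 7 each, +1 to first 1
Round 4: Dunmere=21 Fernhollow=25 Ironridge=25 → close Ironridge (overflow 17)
  25÷2 = 12 each, +1 to first 1
Round 5: Dunmere=34 Fernhollow=37 → close Fernhollow (overflow 23)
  37÷1 = 37 each, +1 to first 0

Closure order: Greywater, Juniper, Hollowpine, Ironridge, Fernhollow
Last habitat: Dunmere with 71 animals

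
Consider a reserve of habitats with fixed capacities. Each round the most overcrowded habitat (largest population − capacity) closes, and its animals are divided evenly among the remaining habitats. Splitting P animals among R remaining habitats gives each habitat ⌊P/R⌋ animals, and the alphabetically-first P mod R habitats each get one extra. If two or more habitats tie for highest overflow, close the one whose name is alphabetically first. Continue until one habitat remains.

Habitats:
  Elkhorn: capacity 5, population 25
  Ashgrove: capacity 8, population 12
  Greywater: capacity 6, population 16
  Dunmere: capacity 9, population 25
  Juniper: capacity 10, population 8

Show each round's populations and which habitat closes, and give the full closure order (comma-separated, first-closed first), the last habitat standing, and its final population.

Round 1: Ashgrove=12 Dunmere=25 Elkhorn=25 Greywater=16 Juniper=8 → close Elkhorn (overflow 20)
  25÷4 = 6 each, +1 to first 1
Round 2: Ashgrove=19 Dunmere=31 Greywater=22 Juniper=14 → close Dunmere (overflow 22)
  31÷3 = 10 each, +1 to first 1
Round 3: Ashgrove=30 Greywater=32 Juniper=24 → close Greywater (overflow 26)
  32÷2 = 16 each, +1 to first 0
Round 4: Ashgrove=46 Juniper=40 → close Ashgrove (overflow 38)
  46÷1 = 46 each, +1 to first 0

Closure order: Elkhorn, Dunmere, Greywater, Ashgrove
Last habitat: Juniper with 86 animals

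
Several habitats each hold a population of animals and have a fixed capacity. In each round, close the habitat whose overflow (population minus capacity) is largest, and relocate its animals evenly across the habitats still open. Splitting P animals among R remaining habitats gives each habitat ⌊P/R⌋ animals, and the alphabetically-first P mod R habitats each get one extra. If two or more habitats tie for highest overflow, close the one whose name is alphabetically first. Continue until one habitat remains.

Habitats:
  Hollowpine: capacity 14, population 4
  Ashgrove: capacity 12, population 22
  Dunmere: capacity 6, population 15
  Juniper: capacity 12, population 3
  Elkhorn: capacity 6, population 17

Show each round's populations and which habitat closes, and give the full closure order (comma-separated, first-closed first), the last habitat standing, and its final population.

Round 1: Ashgrove=22 Dunmere=15 Elkhorn=17 Hollowpine=4 Juniper=3 → close Elkhorn (overflow 11)
  17÷4 = 4 each, +1 to first 1
Round 2: Ashgrove=27 Dunmere=19 Hollowpine=8 Juniper=7 → close Ashgrove (overflow 15)
  27÷3 = 9 each, +1 to first 0
Round 3: Dunmere=28 Hollowpine=17 Juniper=16 → close Dunmere (overflow 22)
  28÷2 = 14 each, +1 to first 0
Round 4: Hollowpine=31 Juniper=30 → close Juniper (overflow 18)
  30÷1 = 30 each, +1 to first 0

Closure order: Elkhorn, Ashgrove, Dunmere, Juniper
Last habitat: Hollowpine with 61 animals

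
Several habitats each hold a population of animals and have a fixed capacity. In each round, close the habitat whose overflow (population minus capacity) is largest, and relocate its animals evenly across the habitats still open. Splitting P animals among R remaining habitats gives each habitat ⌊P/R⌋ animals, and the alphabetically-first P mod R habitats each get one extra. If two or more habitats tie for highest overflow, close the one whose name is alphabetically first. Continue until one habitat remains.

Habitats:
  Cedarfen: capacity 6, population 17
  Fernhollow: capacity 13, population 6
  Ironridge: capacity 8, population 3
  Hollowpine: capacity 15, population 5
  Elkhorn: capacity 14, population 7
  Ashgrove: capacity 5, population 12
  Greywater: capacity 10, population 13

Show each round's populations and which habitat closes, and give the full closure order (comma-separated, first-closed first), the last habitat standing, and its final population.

Round 1: Ashgrove=12 Cedarfen=17 Elkhorn=7 Fernhollow=6 Greywater=13 Hollowpine=5 Ironridge=3 → close Cedarfen (overflow 11)
  17÷6 = 2 each, +1 to first 5
Round 2: Ashgrove=15 Elkhorn=10 Fernhollow=9 Greywater=16 Hollowpine=8 Ironridge=5 → close Ashgrove (overflow 10)
  15÷5 = 3 each, +1 to first 0
Round 3: Elkhorn=13 Fernhollow=12 Greywater=19 Hollowpine=11 Ironridge=8 → close Greywater (overflow 9)
  19÷4 = 4 each, +1 to first 3
Round 4: Elkhorn=18 Fernhollow=17 Hollowpine=16 Ironridge=12 → close Elkhorn (overflow 4)
  18÷3 = 6 each, +1 to first 0
Round 5: Fernhollow=23 Hollowpine=22 Ironridge=18 → close Fernhollow (overflow 10)
  23÷2 = 11 each, +1 to first 1
Round 6: Hollowpine=34 Ironridge=29 → close Ironridge (overflow 21)
  29÷1 = 29 each, +1 to first 0

Closure order: Cedarfen, Ashgrove, Greywater, Elkhorn, Fernhollow, Ironridge
Last habitat: Hollowpine with 63 animals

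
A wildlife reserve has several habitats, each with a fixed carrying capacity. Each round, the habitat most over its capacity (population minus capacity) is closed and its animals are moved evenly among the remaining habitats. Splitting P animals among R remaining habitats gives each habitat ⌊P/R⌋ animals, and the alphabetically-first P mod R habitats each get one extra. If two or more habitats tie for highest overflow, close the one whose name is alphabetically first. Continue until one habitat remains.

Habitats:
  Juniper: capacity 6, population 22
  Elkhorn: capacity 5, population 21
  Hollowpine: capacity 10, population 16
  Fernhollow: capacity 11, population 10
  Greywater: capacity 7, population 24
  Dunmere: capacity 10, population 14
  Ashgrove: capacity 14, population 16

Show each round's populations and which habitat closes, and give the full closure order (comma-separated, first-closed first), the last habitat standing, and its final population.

Closure order: Greywater, Elkhorn, Juniper, Hollowpine, Dunmere, Ashgrove
Last habitat: Fernhollow with 123 animals

Round 1: Ashgrove=16 Dunmere=14 Elkhorn=21 Fernhollow=10 Greywater=24 Hollowpine=16 Juniper=22 → close Greywater (overflow 17)
  24÷6 = 4 each, +1 to first 0
Round 2: Ashgrove=20 Dunmere=18 Elkhorn=25 Fernhollow=14 Hollowpine=20 Juniper=26 → close Elkhorn (overflow 20)
  25÷5 = 5 each, +1 to first 0
Round 3: Ashgrove=25 Dunmere=23 Fernhollow=19 Hollowpine=25 Juniper=31 → close Juniper (overflow 25)
  31÷4 = 7 each, +1 to first 3
Round 4: Ashgrove=33 Dunmere=31 Fernhollow=27 Hollowpine=32 → close Hollowpine (overflow 22)
  32÷3 = 10 each, +1 to first 2
Round 5: Ashgrove=44 Dunmere=42 Fernhollow=37 → close Dunmere (overflow 32)
  42÷2 = 21 each, +1 to first 0
Round 6: Ashgrove=65 Fernhollow=58 → close Ashgrove (overflow 51)
  65÷1 = 65 each, +1 to first 0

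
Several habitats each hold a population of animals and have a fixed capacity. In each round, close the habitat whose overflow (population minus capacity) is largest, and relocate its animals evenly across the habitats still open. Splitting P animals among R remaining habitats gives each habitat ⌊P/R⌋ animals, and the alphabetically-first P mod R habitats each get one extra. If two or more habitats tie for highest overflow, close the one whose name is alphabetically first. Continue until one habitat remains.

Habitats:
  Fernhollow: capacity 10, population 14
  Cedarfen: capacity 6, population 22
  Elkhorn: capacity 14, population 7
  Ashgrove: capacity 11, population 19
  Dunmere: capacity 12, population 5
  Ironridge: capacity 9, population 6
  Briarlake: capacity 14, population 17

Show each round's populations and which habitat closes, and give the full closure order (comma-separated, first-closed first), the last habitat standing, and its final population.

Closure order: Cedarfen, Ashgrove, Briarlake, Fernhollow, Ironridge, Dunmere
Last habitat: Elkhorn with 90 animals

Round 1: Ashgrove=19 Briarlake=17 Cedarfen=22 Dunmere=5 Elkhorn=7 Fernhollow=14 Ironridge=6 → close Cedarfen (overflow 16)
  22÷6 = 3 each, +1 to first 4
Round 2: Ashgrove=23 Briarlake=21 Dunmere=9 Elkhorn=11 Fernhollow=17 Ironridge=9 → close Ashgrove (overflow 12)
  23÷5 = 4 each, +1 to first 3
Round 3: Briarlake=26 Dunmere=14 Elkhorn=16 Fernhollow=21 Ironridge=13 → close Briarlake (overflow 12)
  26÷4 = 6 each, +1 to first 2
Round 4: Dunmere=21 Elkhorn=23 Fernhollow=27 Ironridge=19 → close Fernhollow (overflow 17)
  27÷3 = 9 each, +1 to first 0
Round 5: Dunmere=30 Elkhorn=32 Ironridge=28 → close Ironridge (overflow 19)
  28÷2 = 14 each, +1 to first 0
Round 6: Dunmere=44 Elkhorn=46 → close Dunmere (overflow 32)
  44÷1 = 44 each, +1 to first 0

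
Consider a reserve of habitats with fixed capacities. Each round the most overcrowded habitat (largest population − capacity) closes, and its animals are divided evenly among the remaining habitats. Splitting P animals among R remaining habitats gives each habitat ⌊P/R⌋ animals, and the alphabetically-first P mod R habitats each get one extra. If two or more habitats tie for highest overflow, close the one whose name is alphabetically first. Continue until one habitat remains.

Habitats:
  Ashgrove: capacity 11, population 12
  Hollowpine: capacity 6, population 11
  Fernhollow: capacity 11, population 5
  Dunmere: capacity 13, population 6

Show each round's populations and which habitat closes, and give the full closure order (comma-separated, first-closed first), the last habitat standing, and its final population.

Closure order: Hollowpine, Ashgrove, Dunmere
Last habitat: Fernhollow with 34 animals

Round 1: Ashgrove=12 Dunmere=6 Fernhollow=5 Hollowpine=11 → close Hollowpine (overflow 5)
  11÷3 = 3 each, +1 to first 2
Round 2: Ashgrove=16 Dunmere=10 Fernhollow=8 → close Ashgrove (overflow 5)
  16÷2 = 8 each, +1 to first 0
Round 3: Dunmere=18 Fernhollow=16 → close Dunmere (overflow 5)
  18÷1 = 18 each, +1 to first 0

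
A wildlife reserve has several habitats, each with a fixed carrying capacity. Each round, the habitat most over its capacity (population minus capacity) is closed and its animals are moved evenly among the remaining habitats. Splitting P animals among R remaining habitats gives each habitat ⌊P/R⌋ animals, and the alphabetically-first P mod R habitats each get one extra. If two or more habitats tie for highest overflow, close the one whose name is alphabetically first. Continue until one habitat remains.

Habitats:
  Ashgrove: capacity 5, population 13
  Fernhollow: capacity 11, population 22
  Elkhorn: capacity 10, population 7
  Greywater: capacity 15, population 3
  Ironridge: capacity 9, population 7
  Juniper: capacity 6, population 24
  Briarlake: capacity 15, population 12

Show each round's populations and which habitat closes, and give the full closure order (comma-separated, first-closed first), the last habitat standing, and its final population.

Round 1: Ashgrove=13 Briarlake=12 Elkhorn=7 Fernhollow=22 Greywater=3 Ironridge=7 Juniper=24 → close Juniper (overflow 18)
  24÷6 = 4 each, +1 to first 0
Round 2: Ashgrove=17 Briarlake=16 Elkhorn=11 Fernhollow=26 Greywater=7 Ironridge=11 → close Fernhollow (overflow 15)
  26÷5 = 5 each, +1 to first 1
Round 3: Ashgrove=23 Briarlake=21 Elkhorn=16 Greywater=12 Ironridge=16 → close Ashgrove (overflow 18)
  23÷4 = 5 each, +1 to first 3
Round 4: Briarlake=27 Elkhorn=22 Greywater=18 Ironridge=21 → close Briarlake (overflow 12)
  27÷3 = 9 each, +1 to first 0
Round 5: Elkhorn=31 Greywater=27 Ironridge=30 → close Elkhorn (overflow 21)
  31÷2 = 15 each, +1 to first 1
Round 6: Greywater=43 Ironridge=45 → close Ironridge (overflow 36)
  45÷1 = 45 each, +1 to first 0

Closure order: Juniper, Fernhollow, Ashgrove, Briarlake, Elkhorn, Ironridge
Last habitat: Greywater with 88 animals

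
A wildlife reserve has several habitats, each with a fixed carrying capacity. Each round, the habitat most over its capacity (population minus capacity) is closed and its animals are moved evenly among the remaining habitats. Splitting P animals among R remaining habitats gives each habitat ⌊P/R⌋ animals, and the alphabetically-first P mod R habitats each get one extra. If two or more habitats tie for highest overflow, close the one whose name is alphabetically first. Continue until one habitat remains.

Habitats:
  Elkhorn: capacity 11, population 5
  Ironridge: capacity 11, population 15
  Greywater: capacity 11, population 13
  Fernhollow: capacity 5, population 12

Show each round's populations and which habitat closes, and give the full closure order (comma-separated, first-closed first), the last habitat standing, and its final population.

Round 1: Elkhorn=5 Fernhollow=12 Greywater=13 Ironridge=15 → close Fernhollow (overflow 7)
  12÷3 = 4 each, +1 to first 0
Round 2: Elkhorn=9 Greywater=17 Ironridge=19 → close Ironridge (overflow 8)
  19÷2 = 9 each, +1 to first 1
Round 3: Elkhorn=19 Greywater=26 → close Greywater (overflow 15)
  26÷1 = 26 each, +1 to first 0

Closure order: Fernhollow, Ironridge, Greywater
Last habitat: Elkhorn with 45 animals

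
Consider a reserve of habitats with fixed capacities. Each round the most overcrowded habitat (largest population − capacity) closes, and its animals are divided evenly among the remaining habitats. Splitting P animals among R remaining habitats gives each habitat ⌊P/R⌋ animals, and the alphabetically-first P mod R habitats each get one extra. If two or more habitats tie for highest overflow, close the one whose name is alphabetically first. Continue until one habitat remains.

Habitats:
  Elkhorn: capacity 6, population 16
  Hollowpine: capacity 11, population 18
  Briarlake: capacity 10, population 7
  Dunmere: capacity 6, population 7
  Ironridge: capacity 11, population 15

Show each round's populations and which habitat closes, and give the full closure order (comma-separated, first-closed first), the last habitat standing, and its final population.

Round 1: Briarlake=7 Dunmere=7 Elkhorn=16 Hollowpine=18 Ironridge=15 → close Elkhorn (overflow 10)
  16÷4 = 4 each, +1 to first 0
Round 2: Briarlake=11 Dunmere=11 Hollowpine=22 Ironridge=19 → close Hollowpine (overflow 11)
  22÷3 = 7 each, +1 to first 1
Round 3: Briarlake=19 Dunmere=18 Ironridge=26 → close Ironridge (overflow 15)
  26÷2 = 13 each, +1 to first 0
Round 4: Briarlake=32 Dunmere=31 → close Dunmere (overflow 25)
  31÷1 = 31 each, +1 to first 0

Closure order: Elkhorn, Hollowpine, Ironridge, Dunmere
Last habitat: Briarlake with 63 animals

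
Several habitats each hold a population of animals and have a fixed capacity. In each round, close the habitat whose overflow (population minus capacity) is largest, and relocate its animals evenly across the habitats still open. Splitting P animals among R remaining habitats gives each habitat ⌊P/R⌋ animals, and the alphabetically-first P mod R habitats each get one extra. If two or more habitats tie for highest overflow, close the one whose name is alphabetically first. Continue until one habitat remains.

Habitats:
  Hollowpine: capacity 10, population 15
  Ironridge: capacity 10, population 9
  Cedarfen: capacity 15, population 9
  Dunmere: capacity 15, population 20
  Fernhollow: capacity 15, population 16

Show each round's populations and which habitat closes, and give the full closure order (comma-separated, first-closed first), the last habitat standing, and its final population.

Closure order: Dunmere, Hollowpine, Fernhollow, Ironridge
Last habitat: Cedarfen with 69 animals

Round 1: Cedarfen=9 Dunmere=20 Fernhollow=16 Hollowpine=15 Ironridge=9 → close Dunmere (overflow 5)
  20÷4 = 5 each, +1 to first 0
Round 2: Cedarfen=14 Fernhollow=21 Hollowpine=20 Ironridge=14 → close Hollowpine (overflow 10)
  20÷3 = 6 each, +1 to first 2
Round 3: Cedarfen=21 Fernhollow=28 Ironridge=20 → close Fernhollow (overflow 13)
  28÷2 = 14 each, +1 to first 0
Round 4: Cedarfen=35 Ironridge=34 → close Ironridge (overflow 24)
  34÷1 = 34 each, +1 to first 0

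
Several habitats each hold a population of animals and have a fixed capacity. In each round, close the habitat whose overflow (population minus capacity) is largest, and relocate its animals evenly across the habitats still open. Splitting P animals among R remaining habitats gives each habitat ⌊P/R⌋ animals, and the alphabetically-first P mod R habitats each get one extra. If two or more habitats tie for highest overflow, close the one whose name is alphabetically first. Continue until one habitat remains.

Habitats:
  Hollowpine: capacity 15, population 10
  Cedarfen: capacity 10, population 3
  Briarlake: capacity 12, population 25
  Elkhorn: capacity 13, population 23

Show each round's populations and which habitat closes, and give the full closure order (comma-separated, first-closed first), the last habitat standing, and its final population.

Round 1: Briarlake=25 Cedarfen=3 Elkhorn=23 Hollowpine=10 → close Briarlake (overflow 13)
  25÷3 = 8 each, +1 to first 1
Round 2: Cedarfen=12 Elkhorn=31 Hollowpine=18 → close Elkhorn (overflow 18)
  31÷2 = 15 each, +1 to first 1
Round 3: Cedarfen=28 Hollowpine=33 → close Cedarfen (overflow 18)
  28÷1 = 28 each, +1 to first 0

Closure order: Briarlake, Elkhorn, Cedarfen
Last habitat: Hollowpine with 61 animals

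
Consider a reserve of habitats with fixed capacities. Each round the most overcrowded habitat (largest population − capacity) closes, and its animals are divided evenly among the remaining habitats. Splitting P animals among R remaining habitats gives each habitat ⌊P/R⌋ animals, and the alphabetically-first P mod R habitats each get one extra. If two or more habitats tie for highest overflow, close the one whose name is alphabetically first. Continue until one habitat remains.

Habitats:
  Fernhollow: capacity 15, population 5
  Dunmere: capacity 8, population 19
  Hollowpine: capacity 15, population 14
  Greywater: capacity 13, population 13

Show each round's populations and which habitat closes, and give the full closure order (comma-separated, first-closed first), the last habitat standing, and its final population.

Closure order: Dunmere, Greywater, Hollowpine
Last habitat: Fernhollow with 51 animals

Round 1: Dunmere=19 Fernhollow=5 Greywater=13 Hollowpine=14 → close Dunmere (overflow 11)
  19÷3 = 6 each, +1 to first 1
Round 2: Fernhollow=12 Greywater=19 Hollowpine=20 → close Greywater (overflow 6)
  19÷2 = 9 each, +1 to first 1
Round 3: Fernhollow=22 Hollowpine=29 → close Hollowpine (overflow 14)
  29÷1 = 29 each, +1 to first 0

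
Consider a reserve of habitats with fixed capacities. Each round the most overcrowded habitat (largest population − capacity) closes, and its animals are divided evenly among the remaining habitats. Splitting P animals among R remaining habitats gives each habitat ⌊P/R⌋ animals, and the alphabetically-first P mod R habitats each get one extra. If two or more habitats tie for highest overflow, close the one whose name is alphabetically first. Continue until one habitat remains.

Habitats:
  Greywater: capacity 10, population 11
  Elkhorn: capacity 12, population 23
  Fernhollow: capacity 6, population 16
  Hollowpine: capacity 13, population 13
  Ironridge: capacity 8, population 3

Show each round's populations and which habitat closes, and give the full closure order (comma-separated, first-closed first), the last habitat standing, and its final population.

Closure order: Elkhorn, Fernhollow, Greywater, Hollowpine
Last habitat: Ironridge with 66 animals

Round 1: Elkhorn=23 Fernhollow=16 Greywater=11 Hollowpine=13 Ironridge=3 → close Elkhorn (overflow 11)
  23÷4 = 5 each, +1 to first 3
Round 2: Fernhollow=22 Greywater=17 Hollowpine=19 Ironridge=8 → close Fernhollow (overflow 16)
  22÷3 = 7 each, +1 to first 1
Round 3: Greywater=25 Hollowpine=26 Ironridge=15 → close Greywater (overflow 15)
  25÷2 = 12 each, +1 to first 1
Round 4: Hollowpine=39 Ironridge=27 → close Hollowpine (overflow 26)
  39÷1 = 39 each, +1 to first 0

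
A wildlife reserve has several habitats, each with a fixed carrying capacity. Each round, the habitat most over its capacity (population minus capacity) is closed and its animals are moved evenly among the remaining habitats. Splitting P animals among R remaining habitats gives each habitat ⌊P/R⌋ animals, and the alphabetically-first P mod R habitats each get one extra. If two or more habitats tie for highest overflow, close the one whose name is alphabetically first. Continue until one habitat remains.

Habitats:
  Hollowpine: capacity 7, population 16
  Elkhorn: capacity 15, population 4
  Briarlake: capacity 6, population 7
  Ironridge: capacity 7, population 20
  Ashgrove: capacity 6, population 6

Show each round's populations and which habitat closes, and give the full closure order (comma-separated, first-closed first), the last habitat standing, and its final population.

Closure order: Ironridge, Hollowpine, Briarlake, Ashgrove
Last habitat: Elkhorn with 53 animals

Round 1: Ashgrove=6 Briarlake=7 Elkhorn=4 Hollowpine=16 Ironridge=20 → close Ironridge (overflow 13)
  20÷4 = 5 each, +1 to first 0
Round 2: Ashgrove=11 Briarlake=12 Elkhorn=9 Hollowpine=21 → close Hollowpine (overflow 14)
  21÷3 = 7 each, +1 to first 0
Round 3: Ashgrove=18 Briarlake=19 Elkhorn=16 → close Briarlake (overflow 13)
  19÷2 = 9 each, +1 to first 1
Round 4: Ashgrove=28 Elkhorn=25 → close Ashgrove (overflow 22)
  28÷1 = 28 each, +1 to first 0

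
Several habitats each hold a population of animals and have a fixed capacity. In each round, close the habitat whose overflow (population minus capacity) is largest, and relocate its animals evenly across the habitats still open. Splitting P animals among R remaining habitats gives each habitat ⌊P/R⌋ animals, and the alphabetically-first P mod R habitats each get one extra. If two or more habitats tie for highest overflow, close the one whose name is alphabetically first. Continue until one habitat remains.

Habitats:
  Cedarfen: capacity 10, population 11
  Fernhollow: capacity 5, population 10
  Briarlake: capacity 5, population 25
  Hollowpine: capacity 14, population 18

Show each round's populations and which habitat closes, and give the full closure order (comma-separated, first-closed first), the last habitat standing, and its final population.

Round 1: Briarlake=25 Cedarfen=11 Fernhollow=10 Hollowpine=18 → close Briarlake (overflow 20)
  25÷3 = 8 each, +1 to first 1
Round 2: Cedarfen=20 Fernhollow=18 Hollowpine=26 → close Fernhollow (overflow 13)
  18÷2 = 9 each, +1 to first 0
Round 3: Cedarfen=29 Hollowpine=35 → close Hollowpine (overflow 21)
  35÷1 = 35 each, +1 to first 0

Closure order: Briarlake, Fernhollow, Hollowpine
Last habitat: Cedarfen with 64 animals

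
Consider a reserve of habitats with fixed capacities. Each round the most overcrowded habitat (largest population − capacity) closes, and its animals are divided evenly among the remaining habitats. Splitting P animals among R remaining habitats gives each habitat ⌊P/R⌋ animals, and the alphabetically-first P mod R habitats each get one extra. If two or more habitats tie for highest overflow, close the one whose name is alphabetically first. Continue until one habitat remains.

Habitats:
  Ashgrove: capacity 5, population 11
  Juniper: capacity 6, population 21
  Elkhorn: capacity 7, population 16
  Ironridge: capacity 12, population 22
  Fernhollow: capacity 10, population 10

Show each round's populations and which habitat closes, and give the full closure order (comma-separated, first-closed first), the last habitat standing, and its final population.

Closure order: Juniper, Ironridge, Elkhorn, Ashgrove
Last habitat: Fernhollow with 80 animals

Round 1: Ashgrove=11 Elkhorn=16 Fernhollow=10 Ironridge=22 Juniper=21 → close Juniper (overflow 15)
  21÷4 = 5 each, +1 to first 1
Round 2: Ashgrove=17 Elkhorn=21 Fernhollow=15 Ironridge=27 → close Ironridge (overflow 15)
  27÷3 = 9 each, +1 to first 0
Round 3: Ashgrove=26 Elkhorn=30 Fernhollow=24 → close Elkhorn (overflow 23)
  30÷2 = 15 each, +1 to first 0
Round 4: Ashgrove=41 Fernhollow=39 → close Ashgrove (overflow 36)
  41÷1 = 41 each, +1 to first 0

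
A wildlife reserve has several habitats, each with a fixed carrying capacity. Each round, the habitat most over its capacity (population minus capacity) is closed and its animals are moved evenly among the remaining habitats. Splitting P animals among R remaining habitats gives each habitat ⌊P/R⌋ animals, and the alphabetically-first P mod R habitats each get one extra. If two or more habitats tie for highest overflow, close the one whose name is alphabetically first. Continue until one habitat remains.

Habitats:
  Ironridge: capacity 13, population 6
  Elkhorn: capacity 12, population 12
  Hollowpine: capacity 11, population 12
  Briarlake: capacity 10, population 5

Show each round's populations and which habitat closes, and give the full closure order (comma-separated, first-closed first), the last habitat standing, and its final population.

Round 1: Briarlake=5 Elkhorn=12 Hollowpine=12 Ironridge=6 → close Hollowpine (overflow 1)
  12÷3 = 4 each, +1 to first 0
Round 2: Briarlake=9 Elkhorn=16 Ironridge=10 → close Elkhorn (overflow 4)
  16÷2 = 8 each, +1 to first 0
Round 3: Briarlake=17 Ironridge=18 → close Briarlake (overflow 7)
  17÷1 = 17 each, +1 to first 0

Closure order: Hollowpine, Elkhorn, Briarlake
Last habitat: Ironridge with 35 animals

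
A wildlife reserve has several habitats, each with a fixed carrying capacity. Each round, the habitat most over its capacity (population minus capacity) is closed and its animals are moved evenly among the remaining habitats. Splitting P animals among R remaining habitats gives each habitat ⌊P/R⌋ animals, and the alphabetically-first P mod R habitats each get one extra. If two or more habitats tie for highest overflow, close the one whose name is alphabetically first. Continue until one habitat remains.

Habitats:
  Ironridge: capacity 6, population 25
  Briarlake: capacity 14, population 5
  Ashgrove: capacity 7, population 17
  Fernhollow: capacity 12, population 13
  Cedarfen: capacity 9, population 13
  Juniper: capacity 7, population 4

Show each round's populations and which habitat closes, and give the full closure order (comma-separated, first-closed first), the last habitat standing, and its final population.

Round 1: Ashgrove=17 Briarlake=5 Cedarfen=13 Fernhollow=13 Ironridge=25 Juniper=4 → close Ironridge (overflow 19)
  25÷5 = 5 each, +1 to first 0
Round 2: Ashgrove=22 Briarlake=10 Cedarfen=18 Fernhollow=18 Juniper=9 → close Ashgrove (overflow 15)
  22÷4 = 5 each, +1 to first 2
Round 3: Briarlake=16 Cedarfen=24 Fernhollow=23 Juniper=14 → close Cedarfen (overflow 15)
  24÷3 = 8 each, +1 to first 0
Round 4: Briarlake=24 Fernhollow=31 Juniper=22 → close Fernhollow (overflow 19)
  31÷2 = 15 each, +1 to first 1
Round 5: Briarlake=40 Juniper=37 → close Juniper (overflow 30)
  37÷1 = 37 each, +1 to first 0

Closure order: Ironridge, Ashgrove, Cedarfen, Fernhollow, Juniper
Last habitat: Briarlake with 77 animals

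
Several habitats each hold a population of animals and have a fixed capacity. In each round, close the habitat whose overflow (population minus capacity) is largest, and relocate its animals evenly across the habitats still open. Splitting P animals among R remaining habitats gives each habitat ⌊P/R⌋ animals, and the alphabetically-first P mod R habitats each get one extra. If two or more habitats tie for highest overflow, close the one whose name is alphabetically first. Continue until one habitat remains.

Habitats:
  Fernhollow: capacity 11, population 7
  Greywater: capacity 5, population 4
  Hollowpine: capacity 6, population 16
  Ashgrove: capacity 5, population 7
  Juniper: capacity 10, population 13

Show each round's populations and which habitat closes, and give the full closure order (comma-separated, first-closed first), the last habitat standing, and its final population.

Round 1: Ashgrove=7 Fernhollow=7 Greywater=4 Hollowpine=16 Juniper=13 → close Hollowpine (overflow 10)
  16÷4 = 4 each, +1 to first 0
Round 2: Ashgrove=11 Fernhollow=11 Greywater=8 Juniper=17 → close Juniper (overflow 7)
  17÷3 = 5 each, +1 to first 2
Round 3: Ashgrove=17 Fernhollow=17 Greywater=13 → close Ashgrove (overflow 12)
  17÷2 = 8 each, +1 to first 1
Round 4: Fernhollow=26 Greywater=21 → close Greywater (overflow 16)
  21÷1 = 21 each, +1 to first 0

Closure order: Hollowpine, Juniper, Ashgrove, Greywater
Last habitat: Fernhollow with 47 animals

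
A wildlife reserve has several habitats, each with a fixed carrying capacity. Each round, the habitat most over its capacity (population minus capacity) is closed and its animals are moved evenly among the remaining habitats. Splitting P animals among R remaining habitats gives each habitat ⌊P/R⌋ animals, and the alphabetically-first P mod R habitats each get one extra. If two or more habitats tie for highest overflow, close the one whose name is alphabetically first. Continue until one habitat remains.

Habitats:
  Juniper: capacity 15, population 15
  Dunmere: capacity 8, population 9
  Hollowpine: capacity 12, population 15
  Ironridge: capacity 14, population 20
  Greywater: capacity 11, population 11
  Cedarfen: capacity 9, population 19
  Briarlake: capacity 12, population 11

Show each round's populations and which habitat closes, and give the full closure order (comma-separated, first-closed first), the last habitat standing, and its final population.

Closure order: Cedarfen, Ironridge, Hollowpine, Dunmere, Briarlake, Greywater
Last habitat: Juniper with 100 animals

Round 1: Briarlake=11 Cedarfen=19 Dunmere=9 Greywater=11 Hollowpine=15 Ironridge=20 Juniper=15 → close Cedarfen (overflow 10)
  19÷6 = 3 each, +1 to first 1
Round 2: Briarlake=15 Dunmere=12 Greywater=14 Hollowpine=18 Ironridge=23 Juniper=18 → close Ironridge (overflow 9)
  23÷5 = 4 each, +1 to first 3
Round 3: Briarlake=20 Dunmere=17 Greywater=19 Hollowpine=22 Juniper=22 → close Hollowpine (overflow 10)
  22÷4 = 5 each, +1 to first 2
Round 4: Briarlake=26 Dunmere=23 Greywater=24 Juniper=27 → close Dunmere (overflow 15)
  23÷3 = 7 each, +1 to first 2
Round 5: Briarlake=34 Greywater=32 Juniper=34 → close Briarlake (overflow 22)
  34÷2 = 17 each, +1 to first 0
Round 6: Greywater=49 Juniper=51 → close Greywater (overflow 38)
  49÷1 = 49 each, +1 to first 0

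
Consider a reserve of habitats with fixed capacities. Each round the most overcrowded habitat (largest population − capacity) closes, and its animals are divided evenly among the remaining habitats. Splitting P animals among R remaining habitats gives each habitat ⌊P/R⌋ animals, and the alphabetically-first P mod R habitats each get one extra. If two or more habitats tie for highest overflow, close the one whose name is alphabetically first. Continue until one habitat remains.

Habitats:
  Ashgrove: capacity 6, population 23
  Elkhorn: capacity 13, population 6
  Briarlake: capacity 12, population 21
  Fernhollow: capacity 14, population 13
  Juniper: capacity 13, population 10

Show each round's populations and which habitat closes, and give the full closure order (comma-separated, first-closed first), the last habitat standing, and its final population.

Round 1: Ashgrove=23 Briarlake=21 Elkhorn=6 Fernhollow=13 Juniper=10 → close Ashgrove (overflow 17)
  23÷4 = 5 each, +1 to first 3
Round 2: Briarlake=27 Elkhorn=12 Fernhollow=19 Juniper=15 → close Briarlake (overflow 15)
  27÷3 = 9 each, +1 to first 0
Round 3: Elkhorn=21 Fernhollow=28 Juniper=24 → close Fernhollow (overflow 14)
  28÷2 = 14 each, +1 to first 0
Round 4: Elkhorn=35 Juniper=38 → close Juniper (overflow 25)
  38÷1 = 38 each, +1 to first 0

Closure order: Ashgrove, Briarlake, Fernhollow, Juniper
Last habitat: Elkhorn with 73 animals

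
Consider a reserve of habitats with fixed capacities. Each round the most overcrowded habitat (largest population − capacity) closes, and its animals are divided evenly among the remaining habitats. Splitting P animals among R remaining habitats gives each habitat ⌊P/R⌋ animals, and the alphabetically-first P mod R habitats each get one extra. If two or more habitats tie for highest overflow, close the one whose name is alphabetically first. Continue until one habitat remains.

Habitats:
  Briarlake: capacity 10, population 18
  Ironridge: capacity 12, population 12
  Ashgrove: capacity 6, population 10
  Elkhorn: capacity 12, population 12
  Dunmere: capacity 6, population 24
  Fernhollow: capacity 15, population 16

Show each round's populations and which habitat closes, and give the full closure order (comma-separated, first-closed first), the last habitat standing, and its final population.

Round 1: Ashgrove=10 Briarlake=18 Dunmere=24 Elkhorn=12 Fernhollow=16 Ironridge=12 → close Dunmere (overflow 18)
  24÷5 = 4 each, +1 to first 4
Round 2: Ashgrove=15 Briarlake=23 Elkhorn=17 Fernhollow=21 Ironridge=16 → close Briarlake (overflow 13)
  23÷4 = 5 each, +1 to first 3
Round 3: Ashgrove=21 Elkhorn=23 Fernhollow=27 Ironridge=21 → close Ashgrove (overflow 15)
  21÷3 = 7 each, +1 to first 0
Round 4: Elkhorn=30 Fernhollow=34 Ironridge=28 → close Fernhollow (overflow 19)
  34÷2 = 17 each, +1 to first 0
Round 5: Elkhorn=47 Ironridge=45 → close Elkhorn (overflow 35)
  47÷1 = 47 each, +1 to first 0

Closure order: Dunmere, Briarlake, Ashgrove, Fernhollow, Elkhorn
Last habitat: Ironridge with 92 animals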